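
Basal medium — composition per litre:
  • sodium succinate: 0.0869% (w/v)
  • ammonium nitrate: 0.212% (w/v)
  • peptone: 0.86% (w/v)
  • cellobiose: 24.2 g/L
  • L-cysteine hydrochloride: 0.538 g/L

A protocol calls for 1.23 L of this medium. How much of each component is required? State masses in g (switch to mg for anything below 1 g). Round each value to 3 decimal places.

sodium succinate 1.069 g; ammonium nitrate 2.608 g; peptone 10.578 g; cellobiose 29.766 g; L-cysteine hydrochloride 661.740 mg

Scale factor relative to 1 L: 1.23.
sodium succinate: 0.0869 g per 100 mL × 1230 mL ÷ 100 = 1.069 g
ammonium nitrate: 0.212% w/v = 2.12 g/L → 2.12 × 1.23 L = 2.608 g
peptone: 0.86 g per 100 mL × 1230 mL ÷ 100 = 10.578 g
cellobiose: 24.2 g/L × 1.23 L = 29.766 g
L-cysteine hydrochloride: 0.538 g/L × 1.23 L = 0.66174 g = 661.740 mg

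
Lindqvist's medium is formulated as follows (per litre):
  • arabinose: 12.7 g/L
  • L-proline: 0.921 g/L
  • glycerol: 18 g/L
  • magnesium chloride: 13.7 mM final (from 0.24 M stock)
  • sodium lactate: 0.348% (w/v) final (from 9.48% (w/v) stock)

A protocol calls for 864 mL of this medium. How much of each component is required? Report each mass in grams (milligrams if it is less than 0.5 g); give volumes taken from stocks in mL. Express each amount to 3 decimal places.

Target volume = 864 mL = 0.864 L.
arabinose: 12.7 g/L × 0.864 L = 10.973 g
L-proline: 0.921 g/L × 0.864 L = 0.796 g
glycerol: 18 g/L × 0.864 L = 15.552 g
magnesium chloride: dilute stock: 13.7 mM × 864 mL ÷ 240 mM = 49.320 mL
sodium lactate: V = C2·V2/C1 = 0.348% ÷ 9.48% × 864 mL = 31.716 mL

arabinose 10.973 g; L-proline 0.796 g; glycerol 15.552 g; magnesium chloride 49.320 mL; sodium lactate 31.716 mL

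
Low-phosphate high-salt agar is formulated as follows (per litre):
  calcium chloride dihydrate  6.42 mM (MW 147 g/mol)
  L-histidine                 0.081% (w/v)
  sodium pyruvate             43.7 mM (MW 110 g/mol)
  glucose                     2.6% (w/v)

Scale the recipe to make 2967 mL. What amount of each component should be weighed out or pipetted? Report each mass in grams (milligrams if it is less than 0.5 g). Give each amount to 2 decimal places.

calcium chloride dihydrate 2.80 g; L-histidine 2.40 g; sodium pyruvate 14.26 g; glucose 77.14 g

Scale factor relative to 1 L: 2.967.
calcium chloride dihydrate: 6.42 mmol/L × 147 g/mol × 2.967 L ÷ 1000 = 2.80 g
L-histidine: 0.081 g per 100 mL × 2967 mL ÷ 100 = 2.40 g
sodium pyruvate: 43.7 mmol/L × 110 g/mol × 2.967 L ÷ 1000 = 14.26 g
glucose: 2.6 g per 100 mL × 2967 mL ÷ 100 = 77.14 g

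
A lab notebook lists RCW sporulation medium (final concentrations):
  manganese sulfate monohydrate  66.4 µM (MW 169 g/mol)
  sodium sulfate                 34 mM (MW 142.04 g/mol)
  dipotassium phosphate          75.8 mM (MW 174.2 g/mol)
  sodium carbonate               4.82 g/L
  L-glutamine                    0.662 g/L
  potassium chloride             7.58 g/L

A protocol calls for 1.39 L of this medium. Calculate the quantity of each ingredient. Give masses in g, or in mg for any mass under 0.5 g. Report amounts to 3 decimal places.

manganese sulfate monohydrate 15.598 mg; sodium sulfate 6.713 g; dipotassium phosphate 18.354 g; sodium carbonate 6.700 g; L-glutamine 0.920 g; potassium chloride 10.536 g

Working volume: 1.39 L.
manganese sulfate monohydrate: 66.4 µmol/L × 169 g/mol × 1.39 L ÷ 1000 = 15.598 mg
sodium sulfate: 34 mmol/L × 142.04 g/mol × 1.39 L ÷ 1000 = 6.713 g
dipotassium phosphate: 75.8 mmol/L × 174.2 g/mol × 1.39 L ÷ 1000 = 18.354 g
sodium carbonate: 4.82 g/L × 1.39 L = 6.700 g
L-glutamine: 0.662 g/L × 1.39 L = 0.920 g
potassium chloride: 7.58 g/L × 1.39 L = 10.536 g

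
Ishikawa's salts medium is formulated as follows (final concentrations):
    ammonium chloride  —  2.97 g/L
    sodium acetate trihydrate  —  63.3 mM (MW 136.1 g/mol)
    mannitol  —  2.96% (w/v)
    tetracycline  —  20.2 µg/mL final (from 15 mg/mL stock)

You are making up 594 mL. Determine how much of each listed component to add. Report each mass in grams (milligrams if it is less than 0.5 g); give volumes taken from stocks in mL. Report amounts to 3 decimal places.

Scale factor relative to 1 L: 0.594.
ammonium chloride: 2.97 g/L × 0.594 L = 1.764 g
sodium acetate trihydrate: 63.3 mmol/L × 136.1 g/mol × 0.594 L ÷ 1000 = 5.117 g
mannitol: 2.96% w/v = 29.6 g/L → 29.6 × 0.594 L = 17.582 g
tetracycline: dilute stock: 20.2 µg/mL × 594 mL ÷ 15000 µg/mL = 0.800 mL

ammonium chloride 1.764 g; sodium acetate trihydrate 5.117 g; mannitol 17.582 g; tetracycline 0.800 mL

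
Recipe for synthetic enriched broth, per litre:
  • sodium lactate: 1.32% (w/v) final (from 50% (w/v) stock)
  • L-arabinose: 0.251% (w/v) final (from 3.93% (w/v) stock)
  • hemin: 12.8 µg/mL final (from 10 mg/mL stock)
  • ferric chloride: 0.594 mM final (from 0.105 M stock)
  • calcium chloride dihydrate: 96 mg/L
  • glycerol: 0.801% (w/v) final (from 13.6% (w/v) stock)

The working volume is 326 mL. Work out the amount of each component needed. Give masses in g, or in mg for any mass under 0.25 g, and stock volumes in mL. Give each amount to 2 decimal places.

sodium lactate 8.61 mL; L-arabinose 20.82 mL; hemin 0.42 mL; ferric chloride 1.84 mL; calcium chloride dihydrate 31.30 mg; glycerol 19.20 mL

Target volume = 326 mL = 0.326 L.
sodium lactate: C1V1 = C2V2 → 1.32% ÷ 50% × 326 mL = 8.61 mL
L-arabinose: dilute stock: 0.251% ÷ 3.93% × 326 mL = 20.82 mL
hemin: V = C2·V2/C1 = 12.8 µg/mL × 326 mL ÷ 10000 µg/mL = 0.42 mL
ferric chloride: dilute stock: 0.594 mM × 326 mL ÷ 105 mM = 1.84 mL
calcium chloride dihydrate: 96 mg/L × 0.326 L = 31.30 mg
glycerol: C1V1 = C2V2 → 0.801% ÷ 13.6% × 326 mL = 19.20 mL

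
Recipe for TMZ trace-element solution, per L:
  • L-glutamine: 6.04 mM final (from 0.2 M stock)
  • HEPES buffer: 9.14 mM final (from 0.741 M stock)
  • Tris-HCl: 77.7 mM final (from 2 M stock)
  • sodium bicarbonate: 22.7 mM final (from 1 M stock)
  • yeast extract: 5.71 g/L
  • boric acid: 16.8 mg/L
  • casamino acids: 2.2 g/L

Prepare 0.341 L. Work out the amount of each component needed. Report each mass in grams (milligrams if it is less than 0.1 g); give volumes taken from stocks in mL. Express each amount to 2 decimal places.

L-glutamine 10.30 mL; HEPES buffer 4.21 mL; Tris-HCl 13.25 mL; sodium bicarbonate 7.74 mL; yeast extract 1.95 g; boric acid 5.73 mg; casamino acids 0.75 g

Scale factor relative to 1 L: 0.341.
L-glutamine: V = C2·V2/C1 = 6.04 mM × 341 mL ÷ 200 mM = 10.30 mL
HEPES buffer: dilute stock: 9.14 mM × 341 mL ÷ 741 mM = 4.21 mL
Tris-HCl: V = C2·V2/C1 = 77.7 mM × 341 mL ÷ 2000 mM = 13.25 mL
sodium bicarbonate: V = C2·V2/C1 = 22.7 mM × 341 mL ÷ 1000 mM = 7.74 mL
yeast extract: 5.71 g/L × 0.341 L = 1.95 g
boric acid: 16.8 mg/L × 0.341 L = 5.73 mg
casamino acids: 2.2 g/L × 0.341 L = 0.75 g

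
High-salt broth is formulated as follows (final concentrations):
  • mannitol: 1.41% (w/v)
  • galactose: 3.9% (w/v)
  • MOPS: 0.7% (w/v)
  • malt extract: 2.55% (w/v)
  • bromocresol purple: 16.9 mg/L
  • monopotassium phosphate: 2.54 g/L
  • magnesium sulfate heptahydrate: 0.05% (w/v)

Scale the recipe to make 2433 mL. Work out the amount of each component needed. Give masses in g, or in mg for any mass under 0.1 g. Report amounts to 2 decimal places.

mannitol 34.31 g; galactose 94.89 g; MOPS 17.03 g; malt extract 62.04 g; bromocresol purple 41.12 mg; monopotassium phosphate 6.18 g; magnesium sulfate heptahydrate 1.22 g

Scale factor relative to 1 L: 2.433.
mannitol: 1.41% w/v = 14.1 g/L → 14.1 × 2.433 L = 34.31 g
galactose: 3.9% w/v = 39 g/L → 39 × 2.433 L = 94.89 g
MOPS: 0.7 g per 100 mL × 2433 mL ÷ 100 = 17.03 g
malt extract: 2.55% w/v = 25.5 g/L → 25.5 × 2.433 L = 62.04 g
bromocresol purple: 16.9 mg/L × 2.433 L = 41.12 mg
monopotassium phosphate: 2.54 g/L × 2.433 L = 6.18 g
magnesium sulfate heptahydrate: 0.05 g per 100 mL × 2433 mL ÷ 100 = 1.22 g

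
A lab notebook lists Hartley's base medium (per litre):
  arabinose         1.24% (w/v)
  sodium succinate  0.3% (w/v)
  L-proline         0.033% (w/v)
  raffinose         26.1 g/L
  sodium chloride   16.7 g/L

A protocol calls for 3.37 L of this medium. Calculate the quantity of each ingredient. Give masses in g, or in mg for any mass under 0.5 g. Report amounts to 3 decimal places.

Working volume: 3.37 L.
arabinose: 1.24 g per 100 mL × 3370 mL ÷ 100 = 41.788 g
sodium succinate: 0.3% w/v = 3 g/L → 3 × 3.37 L = 10.110 g
L-proline: 0.033 g per 100 mL × 3370 mL ÷ 100 = 1.112 g
raffinose: 26.1 g/L × 3.37 L = 87.957 g
sodium chloride: 16.7 g/L × 3.37 L = 56.279 g

arabinose 41.788 g; sodium succinate 10.110 g; L-proline 1.112 g; raffinose 87.957 g; sodium chloride 56.279 g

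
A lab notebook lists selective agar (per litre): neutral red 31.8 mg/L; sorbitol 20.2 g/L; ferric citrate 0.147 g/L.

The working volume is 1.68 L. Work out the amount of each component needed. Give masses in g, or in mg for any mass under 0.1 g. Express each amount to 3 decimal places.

neutral red 53.424 mg; sorbitol 33.936 g; ferric citrate 0.247 g

Scale factor relative to 1 L: 1.68.
neutral red: 31.8 mg/L × 1.68 L = 53.424 mg
sorbitol: 20.2 g/L × 1.68 L = 33.936 g
ferric citrate: 0.147 g/L × 1.68 L = 0.247 g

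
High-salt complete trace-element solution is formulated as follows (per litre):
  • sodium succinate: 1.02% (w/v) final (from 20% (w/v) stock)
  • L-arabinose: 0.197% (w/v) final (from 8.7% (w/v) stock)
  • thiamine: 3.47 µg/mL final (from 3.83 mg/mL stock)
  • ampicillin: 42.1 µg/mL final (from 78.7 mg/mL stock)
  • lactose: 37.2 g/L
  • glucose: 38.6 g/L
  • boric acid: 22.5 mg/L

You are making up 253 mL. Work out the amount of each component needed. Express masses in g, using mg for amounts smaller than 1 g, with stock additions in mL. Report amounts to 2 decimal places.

sodium succinate 12.90 mL; L-arabinose 5.73 mL; thiamine 0.23 mL; ampicillin 0.14 mL; lactose 9.41 g; glucose 9.77 g; boric acid 5.69 mg

Scale factor relative to 1 L: 0.253.
sodium succinate: dilute stock: 1.02% ÷ 20% × 253 mL = 12.90 mL
L-arabinose: V = C2·V2/C1 = 0.197% ÷ 8.7% × 253 mL = 5.73 mL
thiamine: V = C2·V2/C1 = 3.47 µg/mL × 253 mL ÷ 3830 µg/mL = 0.23 mL
ampicillin: V = C2·V2/C1 = 42.1 µg/mL × 253 mL ÷ 78700 µg/mL = 0.14 mL
lactose: 37.2 g/L × 0.253 L = 9.41 g
glucose: 38.6 g/L × 0.253 L = 9.77 g
boric acid: 22.5 mg/L × 0.253 L = 5.69 mg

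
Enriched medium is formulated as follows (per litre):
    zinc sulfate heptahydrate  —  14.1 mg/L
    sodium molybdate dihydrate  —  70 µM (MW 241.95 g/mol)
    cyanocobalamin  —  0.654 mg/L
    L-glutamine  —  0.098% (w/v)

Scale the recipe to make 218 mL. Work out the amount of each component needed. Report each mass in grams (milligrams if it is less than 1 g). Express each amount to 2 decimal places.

Target volume = 218 mL = 0.218 L.
zinc sulfate heptahydrate: 14.1 mg/L × 0.218 L = 3.07 mg
sodium molybdate dihydrate: 70 µmol/L × 241.95 g/mol × 0.218 L ÷ 1000 = 3.69 mg
cyanocobalamin: 0.654 mg/L × 0.218 L = 0.14 mg
L-glutamine: 0.098 g per 100 mL × 218 mL ÷ 100 = 0.21364 g = 213.64 mg

zinc sulfate heptahydrate 3.07 mg; sodium molybdate dihydrate 3.69 mg; cyanocobalamin 0.14 mg; L-glutamine 213.64 mg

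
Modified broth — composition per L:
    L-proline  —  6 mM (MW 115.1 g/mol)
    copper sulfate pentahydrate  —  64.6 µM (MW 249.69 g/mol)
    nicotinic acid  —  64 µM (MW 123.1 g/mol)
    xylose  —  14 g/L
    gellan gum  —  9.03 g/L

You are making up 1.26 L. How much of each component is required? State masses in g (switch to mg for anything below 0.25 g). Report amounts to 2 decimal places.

Scale factor relative to 1 L: 1.26.
L-proline: 6 mmol/L × 115.1 g/mol × 1.26 L ÷ 1000 = 0.87 g
copper sulfate pentahydrate: 64.6 µmol/L × 249.69 g/mol × 1.26 L ÷ 1000 = 20.32 mg
nicotinic acid: 64 µmol/L × 123.1 g/mol × 1.26 L ÷ 1000 = 9.93 mg
xylose: 14 g/L × 1.26 L = 17.64 g
gellan gum: 9.03 g/L × 1.26 L = 11.38 g

L-proline 0.87 g; copper sulfate pentahydrate 20.32 mg; nicotinic acid 9.93 mg; xylose 17.64 g; gellan gum 11.38 g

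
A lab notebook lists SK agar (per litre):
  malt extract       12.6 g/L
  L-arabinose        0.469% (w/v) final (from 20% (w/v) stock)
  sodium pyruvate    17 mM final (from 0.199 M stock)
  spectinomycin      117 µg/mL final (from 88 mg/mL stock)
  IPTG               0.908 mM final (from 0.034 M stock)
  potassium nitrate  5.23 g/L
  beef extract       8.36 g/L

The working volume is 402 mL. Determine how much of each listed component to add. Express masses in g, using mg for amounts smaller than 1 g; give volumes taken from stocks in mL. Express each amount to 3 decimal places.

malt extract 5.065 g; L-arabinose 9.427 mL; sodium pyruvate 34.342 mL; spectinomycin 0.534 mL; IPTG 10.736 mL; potassium nitrate 2.102 g; beef extract 3.361 g

Target volume = 402 mL = 0.402 L.
malt extract: 12.6 g/L × 0.402 L = 5.065 g
L-arabinose: dilute stock: 0.469% ÷ 20% × 402 mL = 9.427 mL
sodium pyruvate: V = C2·V2/C1 = 17 mM × 402 mL ÷ 199 mM = 34.342 mL
spectinomycin: V = C2·V2/C1 = 117 µg/mL × 402 mL ÷ 88000 µg/mL = 0.534 mL
IPTG: dilute stock: 0.908 mM × 402 mL ÷ 34 mM = 10.736 mL
potassium nitrate: 5.23 g/L × 0.402 L = 2.102 g
beef extract: 8.36 g/L × 0.402 L = 3.361 g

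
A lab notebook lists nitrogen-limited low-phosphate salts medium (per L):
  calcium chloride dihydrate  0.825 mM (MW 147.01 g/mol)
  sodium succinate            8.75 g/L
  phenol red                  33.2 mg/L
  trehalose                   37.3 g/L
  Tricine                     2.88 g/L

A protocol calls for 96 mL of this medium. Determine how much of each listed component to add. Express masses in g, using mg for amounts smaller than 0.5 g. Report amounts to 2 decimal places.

calcium chloride dihydrate 11.64 mg; sodium succinate 0.84 g; phenol red 3.19 mg; trehalose 3.58 g; Tricine 276.48 mg

Target volume = 96 mL = 0.096 L.
calcium chloride dihydrate: 0.825 mmol/L × 147.01 mg/mmol × 0.096 L = 11.64 mg
sodium succinate: 8.75 g/L × 0.096 L = 0.84 g
phenol red: 33.2 mg/L × 0.096 L = 3.19 mg
trehalose: 37.3 g/L × 0.096 L = 3.58 g
Tricine: 2.88 g/L × 0.096 L = 0.27648 g = 276.48 mg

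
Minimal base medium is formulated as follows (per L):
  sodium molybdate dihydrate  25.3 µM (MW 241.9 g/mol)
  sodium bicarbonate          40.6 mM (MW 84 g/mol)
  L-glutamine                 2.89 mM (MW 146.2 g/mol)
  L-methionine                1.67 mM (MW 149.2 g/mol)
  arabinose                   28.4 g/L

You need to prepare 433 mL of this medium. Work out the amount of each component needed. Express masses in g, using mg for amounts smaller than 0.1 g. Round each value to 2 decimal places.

Scale factor relative to 1 L: 0.433.
sodium molybdate dihydrate: 25.3 µmol/L × 241.9 g/mol × 0.433 L ÷ 1000 = 2.65 mg
sodium bicarbonate: 40.6 mmol/L × 84 g/mol × 0.433 L ÷ 1000 = 1.48 g
L-glutamine: 2.89 mmol/L × 146.2 g/mol × 0.433 L ÷ 1000 = 0.18 g
L-methionine: 1.67 mmol/L × 149.2 g/mol × 0.433 L ÷ 1000 = 0.11 g
arabinose: 28.4 g/L × 0.433 L = 12.30 g

sodium molybdate dihydrate 2.65 mg; sodium bicarbonate 1.48 g; L-glutamine 0.18 g; L-methionine 0.11 g; arabinose 12.30 g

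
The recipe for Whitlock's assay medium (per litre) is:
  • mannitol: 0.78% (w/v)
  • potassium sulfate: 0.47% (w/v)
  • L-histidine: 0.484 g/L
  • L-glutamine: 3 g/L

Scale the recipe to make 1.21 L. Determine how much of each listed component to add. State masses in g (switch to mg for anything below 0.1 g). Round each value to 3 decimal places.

mannitol 9.438 g; potassium sulfate 5.687 g; L-histidine 0.586 g; L-glutamine 3.630 g

Scale factor relative to 1 L: 1.21.
mannitol: 0.78 g per 100 mL × 1210 mL ÷ 100 = 9.438 g
potassium sulfate: 0.47% w/v = 4.7 g/L → 4.7 × 1.21 L = 5.687 g
L-histidine: 0.484 g/L × 1.21 L = 0.586 g
L-glutamine: 3 g/L × 1.21 L = 3.630 g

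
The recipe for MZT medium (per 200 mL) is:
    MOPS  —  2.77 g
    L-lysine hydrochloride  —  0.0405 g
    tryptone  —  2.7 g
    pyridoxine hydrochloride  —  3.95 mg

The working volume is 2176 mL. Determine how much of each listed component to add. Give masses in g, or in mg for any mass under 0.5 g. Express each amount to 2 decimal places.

MOPS 30.14 g; L-lysine hydrochloride 440.64 mg; tryptone 29.38 g; pyridoxine hydrochloride 42.98 mg

Ratio of target to recipe volume: 2176 / 200 = 10.88.
MOPS: 2.77 g × (2176 mL / 200 mL) = 30.14 g
L-lysine hydrochloride: 0.0405 g × (2176 mL / 200 mL) = 0.44064 g = 440.64 mg
tryptone: 2.7 g × (2176 mL / 200 mL) = 29.38 g
pyridoxine hydrochloride: 3.95 mg × (2176 mL / 200 mL) = 42.98 mg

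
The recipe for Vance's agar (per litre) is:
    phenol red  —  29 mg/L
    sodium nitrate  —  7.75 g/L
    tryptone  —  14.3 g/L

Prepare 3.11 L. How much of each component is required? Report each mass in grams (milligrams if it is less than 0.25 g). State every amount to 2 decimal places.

Working volume: 3.11 L.
phenol red: 29 mg/L × 3.11 L = 90.19 mg
sodium nitrate: 7.75 g/L × 3.11 L = 24.10 g
tryptone: 14.3 g/L × 3.11 L = 44.47 g

phenol red 90.19 mg; sodium nitrate 24.10 g; tryptone 44.47 g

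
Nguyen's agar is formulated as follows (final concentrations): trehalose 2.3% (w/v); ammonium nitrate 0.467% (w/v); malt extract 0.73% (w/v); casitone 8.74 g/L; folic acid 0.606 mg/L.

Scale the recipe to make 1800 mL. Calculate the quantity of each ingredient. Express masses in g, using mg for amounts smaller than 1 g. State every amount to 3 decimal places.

trehalose 41.400 g; ammonium nitrate 8.406 g; malt extract 13.140 g; casitone 15.732 g; folic acid 1.091 mg

Working volume: 1800 mL = 1.8 L.
trehalose: 2.3 g per 100 mL × 1800 mL ÷ 100 = 41.400 g
ammonium nitrate: 0.467% w/v = 4.67 g/L → 4.67 × 1.8 L = 8.406 g
malt extract: 0.73% w/v = 7.3 g/L → 7.3 × 1.8 L = 13.140 g
casitone: 8.74 g/L × 1.8 L = 15.732 g
folic acid: 0.606 mg/L × 1.8 L = 1.091 mg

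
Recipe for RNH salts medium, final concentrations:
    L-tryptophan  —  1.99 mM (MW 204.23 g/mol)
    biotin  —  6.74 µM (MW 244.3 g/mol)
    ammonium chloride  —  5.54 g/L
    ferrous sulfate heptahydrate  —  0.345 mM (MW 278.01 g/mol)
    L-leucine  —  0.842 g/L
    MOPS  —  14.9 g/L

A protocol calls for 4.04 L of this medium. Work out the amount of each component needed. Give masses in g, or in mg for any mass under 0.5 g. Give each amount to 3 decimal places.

L-tryptophan 1.642 g; biotin 6.652 mg; ammonium chloride 22.382 g; ferrous sulfate heptahydrate 387.490 mg; L-leucine 3.402 g; MOPS 60.196 g

Working volume: 4.04 L.
L-tryptophan: 1.99 mmol/L × 204.23 g/mol × 4.04 L ÷ 1000 = 1.642 g
biotin: 6.74 µmol/L × 244.3 g/mol × 4.04 L ÷ 1000 = 6.652 mg
ammonium chloride: 5.54 g/L × 4.04 L = 22.382 g
ferrous sulfate heptahydrate: 0.345 mmol/L × 278.01 mg/mmol × 4.04 L = 387.490 mg
L-leucine: 0.842 g/L × 4.04 L = 3.402 g
MOPS: 14.9 g/L × 4.04 L = 60.196 g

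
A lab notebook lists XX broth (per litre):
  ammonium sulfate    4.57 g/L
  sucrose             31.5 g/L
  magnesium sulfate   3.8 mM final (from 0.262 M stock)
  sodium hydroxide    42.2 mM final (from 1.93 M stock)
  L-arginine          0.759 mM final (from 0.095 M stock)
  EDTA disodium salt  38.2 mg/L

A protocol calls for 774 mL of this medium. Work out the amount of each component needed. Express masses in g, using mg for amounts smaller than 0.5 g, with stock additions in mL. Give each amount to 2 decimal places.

Working volume: 774 mL = 0.774 L.
ammonium sulfate: 4.57 g/L × 0.774 L = 3.54 g
sucrose: 31.5 g/L × 0.774 L = 24.38 g
magnesium sulfate: C1V1 = C2V2 → 3.8 mM × 774 mL ÷ 262 mM = 11.23 mL
sodium hydroxide: V = C2·V2/C1 = 42.2 mM × 774 mL ÷ 1930 mM = 16.92 mL
L-arginine: C1V1 = C2V2 → 0.759 mM × 774 mL ÷ 95 mM = 6.18 mL
EDTA disodium salt: 38.2 mg/L × 0.774 L = 29.57 mg

ammonium sulfate 3.54 g; sucrose 24.38 g; magnesium sulfate 11.23 mL; sodium hydroxide 16.92 mL; L-arginine 6.18 mL; EDTA disodium salt 29.57 mg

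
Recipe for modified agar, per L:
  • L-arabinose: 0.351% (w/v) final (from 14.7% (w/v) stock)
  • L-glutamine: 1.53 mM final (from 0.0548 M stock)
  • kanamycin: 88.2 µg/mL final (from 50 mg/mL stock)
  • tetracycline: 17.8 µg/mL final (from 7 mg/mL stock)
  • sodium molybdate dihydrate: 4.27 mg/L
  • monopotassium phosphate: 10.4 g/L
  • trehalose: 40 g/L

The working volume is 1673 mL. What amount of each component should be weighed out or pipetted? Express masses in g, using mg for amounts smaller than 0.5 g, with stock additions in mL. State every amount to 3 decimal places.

L-arabinose 39.947 mL; L-glutamine 46.710 mL; kanamycin 2.951 mL; tetracycline 4.254 mL; sodium molybdate dihydrate 7.144 mg; monopotassium phosphate 17.399 g; trehalose 66.920 g

Working volume: 1673 mL = 1.673 L.
L-arabinose: dilute stock: 0.351% ÷ 14.7% × 1673 mL = 39.947 mL
L-glutamine: dilute stock: 1.53 mM × 1673 mL ÷ 54.8 mM = 46.710 mL
kanamycin: V = C2·V2/C1 = 88.2 µg/mL × 1673 mL ÷ 50000 µg/mL = 2.951 mL
tetracycline: dilute stock: 17.8 µg/mL × 1673 mL ÷ 7000 µg/mL = 4.254 mL
sodium molybdate dihydrate: 4.27 mg/L × 1.673 L = 7.144 mg
monopotassium phosphate: 10.4 g/L × 1.673 L = 17.399 g
trehalose: 40 g/L × 1.673 L = 66.920 g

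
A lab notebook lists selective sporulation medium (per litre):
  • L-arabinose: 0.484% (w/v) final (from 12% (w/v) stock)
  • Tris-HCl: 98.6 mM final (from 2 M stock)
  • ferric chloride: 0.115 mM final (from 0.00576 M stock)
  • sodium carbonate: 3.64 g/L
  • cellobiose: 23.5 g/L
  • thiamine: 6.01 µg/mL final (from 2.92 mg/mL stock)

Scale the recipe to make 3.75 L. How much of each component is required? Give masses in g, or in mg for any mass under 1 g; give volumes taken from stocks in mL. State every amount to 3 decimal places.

L-arabinose 151.250 mL; Tris-HCl 184.875 mL; ferric chloride 74.870 mL; sodium carbonate 13.650 g; cellobiose 88.125 g; thiamine 7.718 mL

Working volume: 3.75 L.
L-arabinose: dilute stock: 0.484% ÷ 12% × 3750 mL = 151.250 mL
Tris-HCl: C1V1 = C2V2 → 98.6 mM × 3750 mL ÷ 2000 mM = 184.875 mL
ferric chloride: dilute stock: 0.115 mM × 3750 mL ÷ 5.76 mM = 74.870 mL
sodium carbonate: 3.64 g/L × 3.75 L = 13.650 g
cellobiose: 23.5 g/L × 3.75 L = 88.125 g
thiamine: C1V1 = C2V2 → 6.01 µg/mL × 3750 mL ÷ 2920 µg/mL = 7.718 mL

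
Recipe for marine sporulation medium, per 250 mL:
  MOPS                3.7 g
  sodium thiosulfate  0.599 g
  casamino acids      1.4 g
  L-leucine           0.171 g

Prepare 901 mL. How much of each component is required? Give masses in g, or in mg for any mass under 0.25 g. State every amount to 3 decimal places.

MOPS 13.335 g; sodium thiosulfate 2.159 g; casamino acids 5.046 g; L-leucine 0.616 g

Scale factor = 901 mL / 250 mL = 3.604.
MOPS: 3.7 g × (901 mL / 250 mL) = 13.335 g
sodium thiosulfate: 0.599 g × (901 mL / 250 mL) = 2.159 g
casamino acids: 1.4 g × (901 mL / 250 mL) = 5.046 g
L-leucine: 0.171 g × (901 mL / 250 mL) = 0.616 g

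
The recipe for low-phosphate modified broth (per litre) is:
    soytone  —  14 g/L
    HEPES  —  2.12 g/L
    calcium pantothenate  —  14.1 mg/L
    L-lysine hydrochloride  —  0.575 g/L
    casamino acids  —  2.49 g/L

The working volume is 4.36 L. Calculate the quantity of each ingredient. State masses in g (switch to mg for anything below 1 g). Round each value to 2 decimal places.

Working volume: 4.36 L.
soytone: 14 g/L × 4.36 L = 61.04 g
HEPES: 2.12 g/L × 4.36 L = 9.24 g
calcium pantothenate: 14.1 mg/L × 4.36 L = 61.48 mg
L-lysine hydrochloride: 0.575 g/L × 4.36 L = 2.51 g
casamino acids: 2.49 g/L × 4.36 L = 10.86 g

soytone 61.04 g; HEPES 9.24 g; calcium pantothenate 61.48 mg; L-lysine hydrochloride 2.51 g; casamino acids 10.86 g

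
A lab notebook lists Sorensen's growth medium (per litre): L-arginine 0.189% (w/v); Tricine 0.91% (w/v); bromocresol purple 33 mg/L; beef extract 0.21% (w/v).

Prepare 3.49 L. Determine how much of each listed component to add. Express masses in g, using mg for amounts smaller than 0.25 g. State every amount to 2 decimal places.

Working volume: 3.49 L.
L-arginine: 0.189% w/v = 1.89 g/L → 1.89 × 3.49 L = 6.60 g
Tricine: 0.91% w/v = 9.1 g/L → 9.1 × 3.49 L = 31.76 g
bromocresol purple: 33 mg/L × 3.49 L = 115.17 mg
beef extract: 0.21 g per 100 mL × 3490 mL ÷ 100 = 7.33 g

L-arginine 6.60 g; Tricine 31.76 g; bromocresol purple 115.17 mg; beef extract 7.33 g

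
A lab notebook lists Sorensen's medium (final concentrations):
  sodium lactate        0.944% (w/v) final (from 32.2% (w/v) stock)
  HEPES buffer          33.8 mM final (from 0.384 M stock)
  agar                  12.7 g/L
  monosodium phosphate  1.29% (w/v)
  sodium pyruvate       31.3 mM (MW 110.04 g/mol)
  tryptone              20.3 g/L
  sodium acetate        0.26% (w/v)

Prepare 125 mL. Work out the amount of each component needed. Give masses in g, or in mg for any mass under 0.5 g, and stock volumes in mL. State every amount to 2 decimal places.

sodium lactate 3.66 mL; HEPES buffer 11.00 mL; agar 1.59 g; monosodium phosphate 1.61 g; sodium pyruvate 430.53 mg; tryptone 2.54 g; sodium acetate 325.00 mg

Working volume: 125 mL = 0.125 L.
sodium lactate: C1V1 = C2V2 → 0.944% ÷ 32.2% × 125 mL = 3.66 mL
HEPES buffer: C1V1 = C2V2 → 33.8 mM × 125 mL ÷ 384 mM = 11.00 mL
agar: 12.7 g/L × 0.125 L = 1.59 g
monosodium phosphate: 1.29 g per 100 mL × 125 mL ÷ 100 = 1.61 g
sodium pyruvate: 31.3 mmol/L × 110.04 mg/mmol × 0.125 L = 430.53 mg
tryptone: 20.3 g/L × 0.125 L = 2.54 g
sodium acetate: 0.26 g per 100 mL × 125 mL ÷ 100 = 0.325 g = 325.00 mg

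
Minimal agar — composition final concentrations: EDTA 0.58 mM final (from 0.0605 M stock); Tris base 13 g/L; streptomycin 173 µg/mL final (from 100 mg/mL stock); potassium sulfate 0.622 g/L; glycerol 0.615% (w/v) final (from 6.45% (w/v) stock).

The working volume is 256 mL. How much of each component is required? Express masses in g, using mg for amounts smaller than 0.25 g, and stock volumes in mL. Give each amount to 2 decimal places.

EDTA 2.45 mL; Tris base 3.33 g; streptomycin 0.44 mL; potassium sulfate 159.23 mg; glycerol 24.41 mL

Target volume = 256 mL = 0.256 L.
EDTA: V = C2·V2/C1 = 0.58 mM × 256 mL ÷ 60.5 mM = 2.45 mL
Tris base: 13 g/L × 0.256 L = 3.33 g
streptomycin: V = C2·V2/C1 = 173 µg/mL × 256 mL ÷ 100000 µg/mL = 0.44 mL
potassium sulfate: 0.622 g/L × 0.256 L = 0.159232 g = 159.23 mg
glycerol: V = C2·V2/C1 = 0.615% ÷ 6.45% × 256 mL = 24.41 mL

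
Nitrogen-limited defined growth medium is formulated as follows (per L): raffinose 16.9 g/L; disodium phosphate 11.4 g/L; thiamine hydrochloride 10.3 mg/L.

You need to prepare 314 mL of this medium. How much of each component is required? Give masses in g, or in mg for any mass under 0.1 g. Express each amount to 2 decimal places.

raffinose 5.31 g; disodium phosphate 3.58 g; thiamine hydrochloride 3.23 mg

Target volume = 314 mL = 0.314 L.
raffinose: 16.9 g/L × 0.314 L = 5.31 g
disodium phosphate: 11.4 g/L × 0.314 L = 3.58 g
thiamine hydrochloride: 10.3 mg/L × 0.314 L = 3.23 mg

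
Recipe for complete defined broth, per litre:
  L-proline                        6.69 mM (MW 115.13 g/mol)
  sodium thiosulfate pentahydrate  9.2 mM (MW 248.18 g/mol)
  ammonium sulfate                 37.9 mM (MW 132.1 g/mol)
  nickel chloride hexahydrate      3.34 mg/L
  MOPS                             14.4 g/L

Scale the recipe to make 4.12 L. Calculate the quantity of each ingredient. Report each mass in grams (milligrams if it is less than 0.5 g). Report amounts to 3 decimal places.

L-proline 3.173 g; sodium thiosulfate pentahydrate 9.407 g; ammonium sulfate 20.627 g; nickel chloride hexahydrate 13.761 mg; MOPS 59.328 g

Working volume: 4.12 L.
L-proline: 6.69 mmol/L × 115.13 g/mol × 4.12 L ÷ 1000 = 3.173 g
sodium thiosulfate pentahydrate: 9.2 mmol/L × 248.18 g/mol × 4.12 L ÷ 1000 = 9.407 g
ammonium sulfate: 37.9 mmol/L × 132.1 g/mol × 4.12 L ÷ 1000 = 20.627 g
nickel chloride hexahydrate: 3.34 mg/L × 4.12 L = 13.761 mg
MOPS: 14.4 g/L × 4.12 L = 59.328 g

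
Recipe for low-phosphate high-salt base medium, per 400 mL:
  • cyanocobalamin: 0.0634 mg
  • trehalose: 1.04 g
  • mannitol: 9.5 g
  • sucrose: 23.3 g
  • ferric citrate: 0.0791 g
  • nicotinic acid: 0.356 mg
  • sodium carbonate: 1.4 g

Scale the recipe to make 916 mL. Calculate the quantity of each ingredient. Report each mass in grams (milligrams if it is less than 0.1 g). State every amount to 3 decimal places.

cyanocobalamin 0.145 mg; trehalose 2.382 g; mannitol 21.755 g; sucrose 53.357 g; ferric citrate 0.181 g; nicotinic acid 0.815 mg; sodium carbonate 3.206 g

Scale factor = 916 mL / 400 mL = 2.29.
cyanocobalamin: 0.0634 mg × (916 mL / 400 mL) = 0.145 mg
trehalose: 1.04 g × (916 mL / 400 mL) = 2.382 g
mannitol: 9.5 g × (916 mL / 400 mL) = 21.755 g
sucrose: 23.3 g × (916 mL / 400 mL) = 53.357 g
ferric citrate: 0.0791 g × (916 mL / 400 mL) = 0.181 g
nicotinic acid: 0.356 mg × (916 mL / 400 mL) = 0.815 mg
sodium carbonate: 1.4 g × (916 mL / 400 mL) = 3.206 g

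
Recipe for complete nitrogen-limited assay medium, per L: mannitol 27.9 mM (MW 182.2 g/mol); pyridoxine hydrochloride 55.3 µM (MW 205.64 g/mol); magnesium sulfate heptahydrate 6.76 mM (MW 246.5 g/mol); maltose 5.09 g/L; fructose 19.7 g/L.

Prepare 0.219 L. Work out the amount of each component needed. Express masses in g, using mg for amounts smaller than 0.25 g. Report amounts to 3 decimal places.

mannitol 1.113 g; pyridoxine hydrochloride 2.490 mg; magnesium sulfate heptahydrate 0.365 g; maltose 1.115 g; fructose 4.314 g

Scale factor relative to 1 L: 0.219.
mannitol: 27.9 mmol/L × 182.2 g/mol × 0.219 L ÷ 1000 = 1.113 g
pyridoxine hydrochloride: 55.3 µmol/L × 205.64 g/mol × 0.219 L ÷ 1000 = 2.490 mg
magnesium sulfate heptahydrate: 6.76 mmol/L × 246.5 g/mol × 0.219 L ÷ 1000 = 0.365 g
maltose: 5.09 g/L × 0.219 L = 1.115 g
fructose: 19.7 g/L × 0.219 L = 4.314 g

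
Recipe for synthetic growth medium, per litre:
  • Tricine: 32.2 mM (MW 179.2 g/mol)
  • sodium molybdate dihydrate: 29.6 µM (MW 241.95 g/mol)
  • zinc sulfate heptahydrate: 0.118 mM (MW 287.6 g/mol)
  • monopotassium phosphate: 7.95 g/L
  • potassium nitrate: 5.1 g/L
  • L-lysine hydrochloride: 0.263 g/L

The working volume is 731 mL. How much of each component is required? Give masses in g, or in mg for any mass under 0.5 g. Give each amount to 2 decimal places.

Target volume = 731 mL = 0.731 L.
Tricine: 32.2 mmol/L × 179.2 g/mol × 0.731 L ÷ 1000 = 4.22 g
sodium molybdate dihydrate: 29.6 µmol/L × 241.95 g/mol × 0.731 L ÷ 1000 = 5.24 mg
zinc sulfate heptahydrate: 0.118 mmol/L × 287.6 mg/mmol × 0.731 L = 24.81 mg
monopotassium phosphate: 7.95 g/L × 0.731 L = 5.81 g
potassium nitrate: 5.1 g/L × 0.731 L = 3.73 g
L-lysine hydrochloride: 0.263 g/L × 0.731 L = 0.192253 g = 192.25 mg

Tricine 4.22 g; sodium molybdate dihydrate 5.24 mg; zinc sulfate heptahydrate 24.81 mg; monopotassium phosphate 5.81 g; potassium nitrate 3.73 g; L-lysine hydrochloride 192.25 mg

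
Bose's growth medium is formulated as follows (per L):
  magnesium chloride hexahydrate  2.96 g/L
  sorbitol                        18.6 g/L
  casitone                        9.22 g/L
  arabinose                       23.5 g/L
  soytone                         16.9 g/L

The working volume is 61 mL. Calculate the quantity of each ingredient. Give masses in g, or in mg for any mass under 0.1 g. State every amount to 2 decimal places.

Target volume = 61 mL = 0.061 L.
magnesium chloride hexahydrate: 2.96 g/L × 0.061 L = 0.18 g
sorbitol: 18.6 g/L × 0.061 L = 1.13 g
casitone: 9.22 g/L × 0.061 L = 0.56 g
arabinose: 23.5 g/L × 0.061 L = 1.43 g
soytone: 16.9 g/L × 0.061 L = 1.03 g

magnesium chloride hexahydrate 0.18 g; sorbitol 1.13 g; casitone 0.56 g; arabinose 1.43 g; soytone 1.03 g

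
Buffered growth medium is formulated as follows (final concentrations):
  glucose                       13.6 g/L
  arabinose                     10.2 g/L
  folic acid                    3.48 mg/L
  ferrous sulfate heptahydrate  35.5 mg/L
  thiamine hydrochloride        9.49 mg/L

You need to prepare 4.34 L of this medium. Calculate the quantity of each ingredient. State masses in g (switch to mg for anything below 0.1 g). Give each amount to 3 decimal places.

glucose 59.024 g; arabinose 44.268 g; folic acid 15.103 mg; ferrous sulfate heptahydrate 0.154 g; thiamine hydrochloride 41.187 mg

Working volume: 4.34 L.
glucose: 13.6 g/L × 4.34 L = 59.024 g
arabinose: 10.2 g/L × 4.34 L = 44.268 g
folic acid: 3.48 mg/L × 4.34 L = 15.103 mg
ferrous sulfate heptahydrate: 35.5 mg/L × 4.34 L = 154.07 mg = 0.154 g
thiamine hydrochloride: 9.49 mg/L × 4.34 L = 41.187 mg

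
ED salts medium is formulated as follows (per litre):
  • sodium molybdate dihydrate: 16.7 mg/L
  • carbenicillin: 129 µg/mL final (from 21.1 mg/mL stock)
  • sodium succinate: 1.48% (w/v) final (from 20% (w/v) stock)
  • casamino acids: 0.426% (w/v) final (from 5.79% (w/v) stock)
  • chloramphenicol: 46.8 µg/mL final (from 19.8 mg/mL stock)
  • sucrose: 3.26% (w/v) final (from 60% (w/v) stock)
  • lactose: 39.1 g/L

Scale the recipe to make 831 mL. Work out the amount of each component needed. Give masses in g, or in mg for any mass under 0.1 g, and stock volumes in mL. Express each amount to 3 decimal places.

Scale factor relative to 1 L: 0.831.
sodium molybdate dihydrate: 16.7 mg/L × 0.831 L = 13.878 mg
carbenicillin: C1V1 = C2V2 → 129 µg/mL × 831 mL ÷ 21100 µg/mL = 5.081 mL
sodium succinate: dilute stock: 1.48% ÷ 20% × 831 mL = 61.494 mL
casamino acids: C1V1 = C2V2 → 0.426% ÷ 5.79% × 831 mL = 61.141 mL
chloramphenicol: C1V1 = C2V2 → 46.8 µg/mL × 831 mL ÷ 19800 µg/mL = 1.964 mL
sucrose: dilute stock: 3.26% ÷ 60% × 831 mL = 45.151 mL
lactose: 39.1 g/L × 0.831 L = 32.492 g

sodium molybdate dihydrate 13.878 mg; carbenicillin 5.081 mL; sodium succinate 61.494 mL; casamino acids 61.141 mL; chloramphenicol 1.964 mL; sucrose 45.151 mL; lactose 32.492 g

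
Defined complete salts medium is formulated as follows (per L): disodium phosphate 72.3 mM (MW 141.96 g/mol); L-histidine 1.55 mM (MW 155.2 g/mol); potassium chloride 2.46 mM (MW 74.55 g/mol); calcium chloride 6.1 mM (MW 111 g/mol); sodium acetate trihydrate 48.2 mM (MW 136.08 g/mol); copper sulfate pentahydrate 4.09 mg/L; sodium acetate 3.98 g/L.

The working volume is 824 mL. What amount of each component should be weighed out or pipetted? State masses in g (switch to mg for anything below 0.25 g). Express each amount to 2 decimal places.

disodium phosphate 8.46 g; L-histidine 198.22 mg; potassium chloride 151.12 mg; calcium chloride 0.56 g; sodium acetate trihydrate 5.40 g; copper sulfate pentahydrate 3.37 mg; sodium acetate 3.28 g

Target volume = 824 mL = 0.824 L.
disodium phosphate: 72.3 mmol/L × 141.96 g/mol × 0.824 L ÷ 1000 = 8.46 g
L-histidine: 1.55 mmol/L × 155.2 mg/mmol × 0.824 L = 198.22 mg
potassium chloride: 2.46 mmol/L × 74.55 mg/mmol × 0.824 L = 151.12 mg
calcium chloride: 6.1 mmol/L × 111 g/mol × 0.824 L ÷ 1000 = 0.56 g
sodium acetate trihydrate: 48.2 mmol/L × 136.08 g/mol × 0.824 L ÷ 1000 = 5.40 g
copper sulfate pentahydrate: 4.09 mg/L × 0.824 L = 3.37 mg
sodium acetate: 3.98 g/L × 0.824 L = 3.28 g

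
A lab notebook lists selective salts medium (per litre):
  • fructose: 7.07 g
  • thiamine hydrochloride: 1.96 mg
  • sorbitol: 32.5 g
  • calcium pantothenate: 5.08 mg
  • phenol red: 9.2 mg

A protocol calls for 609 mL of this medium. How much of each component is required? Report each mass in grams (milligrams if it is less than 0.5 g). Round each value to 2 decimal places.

Scale factor = 609 mL / 1000 mL = 0.609.
fructose: 7.07 g × (609 mL / 1000 mL) = 4.31 g
thiamine hydrochloride: 1.96 mg × (609 mL / 1000 mL) = 1.19 mg
sorbitol: 32.5 g × (609 mL / 1000 mL) = 19.79 g
calcium pantothenate: 5.08 mg × (609 mL / 1000 mL) = 3.09 mg
phenol red: 9.2 mg × (609 mL / 1000 mL) = 5.60 mg

fructose 4.31 g; thiamine hydrochloride 1.19 mg; sorbitol 19.79 g; calcium pantothenate 3.09 mg; phenol red 5.60 mg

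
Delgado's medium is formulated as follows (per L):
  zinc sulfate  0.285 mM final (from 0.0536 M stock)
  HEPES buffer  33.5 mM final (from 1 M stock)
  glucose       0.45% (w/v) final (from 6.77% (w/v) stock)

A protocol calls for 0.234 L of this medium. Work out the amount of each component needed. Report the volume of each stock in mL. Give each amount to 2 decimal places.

zinc sulfate 1.24 mL; HEPES buffer 7.84 mL; glucose 15.55 mL

Scale factor relative to 1 L: 0.234.
zinc sulfate: C1V1 = C2V2 → 0.285 mM × 234 mL ÷ 53.6 mM = 1.24 mL
HEPES buffer: V = C2·V2/C1 = 33.5 mM × 234 mL ÷ 1000 mM = 7.84 mL
glucose: V = C2·V2/C1 = 0.45% ÷ 6.77% × 234 mL = 15.55 mL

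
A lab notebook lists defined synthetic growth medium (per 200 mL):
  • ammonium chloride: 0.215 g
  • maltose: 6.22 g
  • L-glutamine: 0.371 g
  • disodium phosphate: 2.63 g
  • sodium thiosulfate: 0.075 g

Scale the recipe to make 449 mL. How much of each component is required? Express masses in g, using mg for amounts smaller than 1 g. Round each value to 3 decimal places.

Ratio of target to recipe volume: 449 / 200 = 2.245.
ammonium chloride: 0.215 g × (449 mL / 200 mL) = 0.482675 g = 482.675 mg
maltose: 6.22 g × (449 mL / 200 mL) = 13.964 g
L-glutamine: 0.371 g × (449 mL / 200 mL) = 0.832895 g = 832.895 mg
disodium phosphate: 2.63 g × (449 mL / 200 mL) = 5.904 g
sodium thiosulfate: 0.075 g × (449 mL / 200 mL) = 0.168375 g = 168.375 mg

ammonium chloride 482.675 mg; maltose 13.964 g; L-glutamine 832.895 mg; disodium phosphate 5.904 g; sodium thiosulfate 168.375 mg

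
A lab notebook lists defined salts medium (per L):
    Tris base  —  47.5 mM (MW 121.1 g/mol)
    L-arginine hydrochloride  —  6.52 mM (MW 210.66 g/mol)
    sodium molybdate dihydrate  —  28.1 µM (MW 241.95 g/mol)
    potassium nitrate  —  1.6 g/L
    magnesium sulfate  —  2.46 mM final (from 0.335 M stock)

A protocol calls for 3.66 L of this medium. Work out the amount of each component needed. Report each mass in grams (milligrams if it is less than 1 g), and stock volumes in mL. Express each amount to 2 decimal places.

Tris base 21.05 g; L-arginine hydrochloride 5.03 g; sodium molybdate dihydrate 24.88 mg; potassium nitrate 5.86 g; magnesium sulfate 26.88 mL

Working volume: 3.66 L.
Tris base: 47.5 mmol/L × 121.1 g/mol × 3.66 L ÷ 1000 = 21.05 g
L-arginine hydrochloride: 6.52 mmol/L × 210.66 g/mol × 3.66 L ÷ 1000 = 5.03 g
sodium molybdate dihydrate: 28.1 µmol/L × 241.95 g/mol × 3.66 L ÷ 1000 = 24.88 mg
potassium nitrate: 1.6 g/L × 3.66 L = 5.86 g
magnesium sulfate: V = C2·V2/C1 = 2.46 mM × 3660 mL ÷ 335 mM = 26.88 mL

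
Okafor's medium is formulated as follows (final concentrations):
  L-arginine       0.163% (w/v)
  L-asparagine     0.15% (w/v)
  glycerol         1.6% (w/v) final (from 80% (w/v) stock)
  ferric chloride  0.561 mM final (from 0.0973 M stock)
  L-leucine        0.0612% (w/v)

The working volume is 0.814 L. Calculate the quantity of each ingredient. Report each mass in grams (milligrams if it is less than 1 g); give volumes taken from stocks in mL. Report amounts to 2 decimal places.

L-arginine 1.33 g; L-asparagine 1.22 g; glycerol 16.28 mL; ferric chloride 4.69 mL; L-leucine 498.17 mg

Working volume: 0.814 L.
L-arginine: 0.163 g per 100 mL × 814 mL ÷ 100 = 1.33 g
L-asparagine: 0.15% w/v = 1.5 g/L → 1.5 × 0.814 L = 1.22 g
glycerol: C1V1 = C2V2 → 1.6% ÷ 80% × 814 mL = 16.28 mL
ferric chloride: C1V1 = C2V2 → 0.561 mM × 814 mL ÷ 97.3 mM = 4.69 mL
L-leucine: 0.0612 g per 100 mL × 814 mL ÷ 100 = 0.498168 g = 498.17 mg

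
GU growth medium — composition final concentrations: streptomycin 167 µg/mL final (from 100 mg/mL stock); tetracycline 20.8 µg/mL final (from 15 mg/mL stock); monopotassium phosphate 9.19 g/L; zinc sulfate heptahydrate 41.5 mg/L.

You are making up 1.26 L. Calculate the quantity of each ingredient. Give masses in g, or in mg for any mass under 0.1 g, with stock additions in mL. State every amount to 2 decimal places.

streptomycin 2.10 mL; tetracycline 1.75 mL; monopotassium phosphate 11.58 g; zinc sulfate heptahydrate 52.29 mg

Working volume: 1.26 L.
streptomycin: C1V1 = C2V2 → 167 µg/mL × 1260 mL ÷ 100000 µg/mL = 2.10 mL
tetracycline: dilute stock: 20.8 µg/mL × 1260 mL ÷ 15000 µg/mL = 1.75 mL
monopotassium phosphate: 9.19 g/L × 1.26 L = 11.58 g
zinc sulfate heptahydrate: 41.5 mg/L × 1.26 L = 52.29 mg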